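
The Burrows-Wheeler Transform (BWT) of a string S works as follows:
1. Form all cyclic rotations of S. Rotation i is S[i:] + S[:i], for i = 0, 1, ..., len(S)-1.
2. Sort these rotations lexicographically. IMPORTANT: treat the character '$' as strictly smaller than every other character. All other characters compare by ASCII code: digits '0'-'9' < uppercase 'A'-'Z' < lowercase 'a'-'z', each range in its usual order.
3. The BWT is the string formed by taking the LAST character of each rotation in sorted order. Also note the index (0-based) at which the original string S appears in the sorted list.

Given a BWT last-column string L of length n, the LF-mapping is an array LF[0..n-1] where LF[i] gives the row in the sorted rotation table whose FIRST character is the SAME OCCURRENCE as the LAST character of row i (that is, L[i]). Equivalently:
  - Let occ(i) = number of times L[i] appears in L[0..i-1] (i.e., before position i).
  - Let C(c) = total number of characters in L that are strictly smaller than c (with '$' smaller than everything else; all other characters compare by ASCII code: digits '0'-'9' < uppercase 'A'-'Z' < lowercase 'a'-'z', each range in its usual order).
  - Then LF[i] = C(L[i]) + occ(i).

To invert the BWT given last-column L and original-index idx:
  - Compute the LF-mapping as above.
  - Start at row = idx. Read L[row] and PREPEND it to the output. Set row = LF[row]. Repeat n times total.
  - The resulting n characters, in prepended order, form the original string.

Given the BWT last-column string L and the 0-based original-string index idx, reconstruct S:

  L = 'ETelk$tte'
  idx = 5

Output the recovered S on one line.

Answer: kettleTE$

Derivation:
LF mapping: 1 2 3 6 5 0 7 8 4
Walk LF starting at row 5, prepending L[row]:
  step 1: row=5, L[5]='$', prepend. Next row=LF[5]=0
  step 2: row=0, L[0]='E', prepend. Next row=LF[0]=1
  step 3: row=1, L[1]='T', prepend. Next row=LF[1]=2
  step 4: row=2, L[2]='e', prepend. Next row=LF[2]=3
  step 5: row=3, L[3]='l', prepend. Next row=LF[3]=6
  step 6: row=6, L[6]='t', prepend. Next row=LF[6]=7
  step 7: row=7, L[7]='t', prepend. Next row=LF[7]=8
  step 8: row=8, L[8]='e', prepend. Next row=LF[8]=4
  step 9: row=4, L[4]='k', prepend. Next row=LF[4]=5
Reversed output: kettleTE$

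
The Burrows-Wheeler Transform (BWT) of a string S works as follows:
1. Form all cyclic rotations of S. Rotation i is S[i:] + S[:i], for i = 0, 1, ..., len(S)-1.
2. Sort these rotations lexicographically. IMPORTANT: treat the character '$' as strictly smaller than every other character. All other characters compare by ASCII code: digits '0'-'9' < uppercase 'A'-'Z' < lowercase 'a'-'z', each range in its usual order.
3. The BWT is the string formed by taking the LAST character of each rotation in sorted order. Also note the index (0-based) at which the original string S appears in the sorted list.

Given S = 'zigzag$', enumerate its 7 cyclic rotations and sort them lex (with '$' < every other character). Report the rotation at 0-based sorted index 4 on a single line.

Answer: igzag$z

Derivation:
All 7 rotations (rotation i = S[i:]+S[:i]):
  rot[0] = zigzag$
  rot[1] = igzag$z
  rot[2] = gzag$zi
  rot[3] = zag$zig
  rot[4] = ag$zigz
  rot[5] = g$zigza
  rot[6] = $zigzag
Sorted (with $ < everything):
  sorted[0] = $zigzag
  sorted[1] = ag$zigz
  sorted[2] = g$zigza
  sorted[3] = gzag$zi
  sorted[4] = igzag$z
  sorted[5] = zag$zig
  sorted[6] = zigzag$
sorted[4] = igzag$z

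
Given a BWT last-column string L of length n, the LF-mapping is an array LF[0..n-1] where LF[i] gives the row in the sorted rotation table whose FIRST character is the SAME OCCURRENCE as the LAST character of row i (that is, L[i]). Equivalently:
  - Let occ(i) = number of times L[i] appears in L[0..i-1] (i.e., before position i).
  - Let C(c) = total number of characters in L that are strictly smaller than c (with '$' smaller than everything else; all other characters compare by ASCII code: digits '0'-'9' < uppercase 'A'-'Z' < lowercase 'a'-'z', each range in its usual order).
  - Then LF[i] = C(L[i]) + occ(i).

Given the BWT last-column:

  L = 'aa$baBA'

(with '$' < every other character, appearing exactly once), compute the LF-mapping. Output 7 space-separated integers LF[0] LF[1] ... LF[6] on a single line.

Answer: 3 4 0 6 5 2 1

Derivation:
Char counts: '$':1, 'A':1, 'B':1, 'a':3, 'b':1
C (first-col start): C('$')=0, C('A')=1, C('B')=2, C('a')=3, C('b')=6
L[0]='a': occ=0, LF[0]=C('a')+0=3+0=3
L[1]='a': occ=1, LF[1]=C('a')+1=3+1=4
L[2]='$': occ=0, LF[2]=C('$')+0=0+0=0
L[3]='b': occ=0, LF[3]=C('b')+0=6+0=6
L[4]='a': occ=2, LF[4]=C('a')+2=3+2=5
L[5]='B': occ=0, LF[5]=C('B')+0=2+0=2
L[6]='A': occ=0, LF[6]=C('A')+0=1+0=1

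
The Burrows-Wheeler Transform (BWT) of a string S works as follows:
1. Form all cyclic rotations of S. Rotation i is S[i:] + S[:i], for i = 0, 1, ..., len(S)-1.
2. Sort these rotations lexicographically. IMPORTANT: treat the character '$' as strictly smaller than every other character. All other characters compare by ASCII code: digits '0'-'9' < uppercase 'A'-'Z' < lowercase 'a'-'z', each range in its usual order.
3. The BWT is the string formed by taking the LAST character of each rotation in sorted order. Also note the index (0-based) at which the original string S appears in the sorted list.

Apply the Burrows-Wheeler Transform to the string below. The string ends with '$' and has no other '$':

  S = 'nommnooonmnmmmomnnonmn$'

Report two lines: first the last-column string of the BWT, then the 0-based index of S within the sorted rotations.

Answer: nnomnnommmmoom$nmnmnoon
14

Derivation:
All 23 rotations (rotation i = S[i:]+S[:i]):
  rot[0] = nommnooonmnmmmomnnonmn$
  rot[1] = ommnooonmnmmmomnnonmn$n
  rot[2] = mmnooonmnmmmomnnonmn$no
  rot[3] = mnooonmnmmmomnnonmn$nom
  rot[4] = nooonmnmmmomnnonmn$nomm
  rot[5] = ooonmnmmmomnnonmn$nommn
  rot[6] = oonmnmmmomnnonmn$nommno
  rot[7] = onmnmmmomnnonmn$nommnoo
  rot[8] = nmnmmmomnnonmn$nommnooo
  rot[9] = mnmmmomnnonmn$nommnooon
  rot[10] = nmmmomnnonmn$nommnooonm
  rot[11] = mmmomnnonmn$nommnooonmn
  rot[12] = mmomnnonmn$nommnooonmnm
  rot[13] = momnnonmn$nommnooonmnmm
  rot[14] = omnnonmn$nommnooonmnmmm
  rot[15] = mnnonmn$nommnooonmnmmmo
  rot[16] = nnonmn$nommnooonmnmmmom
  rot[17] = nonmn$nommnooonmnmmmomn
  rot[18] = onmn$nommnooonmnmmmomnn
  rot[19] = nmn$nommnooonmnmmmomnno
  rot[20] = mn$nommnooonmnmmmomnnon
  rot[21] = n$nommnooonmnmmmomnnonm
  rot[22] = $nommnooonmnmmmomnnonmn
Sorted (with $ < everything):
  sorted[0] = $nommnooonmnmmmomnnonmn  (last char: 'n')
  sorted[1] = mmmomnnonmn$nommnooonmn  (last char: 'n')
  sorted[2] = mmnooonmnmmmomnnonmn$no  (last char: 'o')
  sorted[3] = mmomnnonmn$nommnooonmnm  (last char: 'm')
  sorted[4] = mn$nommnooonmnmmmomnnon  (last char: 'n')
  sorted[5] = mnmmmomnnonmn$nommnooon  (last char: 'n')
  sorted[6] = mnnonmn$nommnooonmnmmmo  (last char: 'o')
  sorted[7] = mnooonmnmmmomnnonmn$nom  (last char: 'm')
  sorted[8] = momnnonmn$nommnooonmnmm  (last char: 'm')
  sorted[9] = n$nommnooonmnmmmomnnonm  (last char: 'm')
  sorted[10] = nmmmomnnonmn$nommnooonm  (last char: 'm')
  sorted[11] = nmn$nommnooonmnmmmomnno  (last char: 'o')
  sorted[12] = nmnmmmomnnonmn$nommnooo  (last char: 'o')
  sorted[13] = nnonmn$nommnooonmnmmmom  (last char: 'm')
  sorted[14] = nommnooonmnmmmomnnonmn$  (last char: '$')
  sorted[15] = nonmn$nommnooonmnmmmomn  (last char: 'n')
  sorted[16] = nooonmnmmmomnnonmn$nomm  (last char: 'm')
  sorted[17] = ommnooonmnmmmomnnonmn$n  (last char: 'n')
  sorted[18] = omnnonmn$nommnooonmnmmm  (last char: 'm')
  sorted[19] = onmn$nommnooonmnmmmomnn  (last char: 'n')
  sorted[20] = onmnmmmomnnonmn$nommnoo  (last char: 'o')
  sorted[21] = oonmnmmmomnnonmn$nommno  (last char: 'o')
  sorted[22] = ooonmnmmmomnnonmn$nommn  (last char: 'n')
Last column: nnomnnommmmoom$nmnmnoon
Original string S is at sorted index 14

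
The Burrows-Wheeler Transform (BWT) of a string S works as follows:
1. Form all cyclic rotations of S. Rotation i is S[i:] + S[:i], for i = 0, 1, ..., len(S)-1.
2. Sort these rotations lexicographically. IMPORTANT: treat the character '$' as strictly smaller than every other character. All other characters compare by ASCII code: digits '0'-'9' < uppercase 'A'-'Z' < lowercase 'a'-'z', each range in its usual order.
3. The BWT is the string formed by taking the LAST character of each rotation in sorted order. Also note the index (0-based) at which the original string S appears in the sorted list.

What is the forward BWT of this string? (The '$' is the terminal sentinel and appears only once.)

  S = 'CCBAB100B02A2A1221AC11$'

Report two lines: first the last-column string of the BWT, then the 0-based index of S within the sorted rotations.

All 23 rotations (rotation i = S[i:]+S[:i]):
  rot[0] = CCBAB100B02A2A1221AC11$
  rot[1] = CBAB100B02A2A1221AC11$C
  rot[2] = BAB100B02A2A1221AC11$CC
  rot[3] = AB100B02A2A1221AC11$CCB
  rot[4] = B100B02A2A1221AC11$CCBA
  rot[5] = 100B02A2A1221AC11$CCBAB
  rot[6] = 00B02A2A1221AC11$CCBAB1
  rot[7] = 0B02A2A1221AC11$CCBAB10
  rot[8] = B02A2A1221AC11$CCBAB100
  rot[9] = 02A2A1221AC11$CCBAB100B
  rot[10] = 2A2A1221AC11$CCBAB100B0
  rot[11] = A2A1221AC11$CCBAB100B02
  rot[12] = 2A1221AC11$CCBAB100B02A
  rot[13] = A1221AC11$CCBAB100B02A2
  rot[14] = 1221AC11$CCBAB100B02A2A
  rot[15] = 221AC11$CCBAB100B02A2A1
  rot[16] = 21AC11$CCBAB100B02A2A12
  rot[17] = 1AC11$CCBAB100B02A2A122
  rot[18] = AC11$CCBAB100B02A2A1221
  rot[19] = C11$CCBAB100B02A2A1221A
  rot[20] = 11$CCBAB100B02A2A1221AC
  rot[21] = 1$CCBAB100B02A2A1221AC1
  rot[22] = $CCBAB100B02A2A1221AC11
Sorted (with $ < everything):
  sorted[0] = $CCBAB100B02A2A1221AC11  (last char: '1')
  sorted[1] = 00B02A2A1221AC11$CCBAB1  (last char: '1')
  sorted[2] = 02A2A1221AC11$CCBAB100B  (last char: 'B')
  sorted[3] = 0B02A2A1221AC11$CCBAB10  (last char: '0')
  sorted[4] = 1$CCBAB100B02A2A1221AC1  (last char: '1')
  sorted[5] = 100B02A2A1221AC11$CCBAB  (last char: 'B')
  sorted[6] = 11$CCBAB100B02A2A1221AC  (last char: 'C')
  sorted[7] = 1221AC11$CCBAB100B02A2A  (last char: 'A')
  sorted[8] = 1AC11$CCBAB100B02A2A122  (last char: '2')
  sorted[9] = 21AC11$CCBAB100B02A2A12  (last char: '2')
  sorted[10] = 221AC11$CCBAB100B02A2A1  (last char: '1')
  sorted[11] = 2A1221AC11$CCBAB100B02A  (last char: 'A')
  sorted[12] = 2A2A1221AC11$CCBAB100B0  (last char: '0')
  sorted[13] = A1221AC11$CCBAB100B02A2  (last char: '2')
  sorted[14] = A2A1221AC11$CCBAB100B02  (last char: '2')
  sorted[15] = AB100B02A2A1221AC11$CCB  (last char: 'B')
  sorted[16] = AC11$CCBAB100B02A2A1221  (last char: '1')
  sorted[17] = B02A2A1221AC11$CCBAB100  (last char: '0')
  sorted[18] = B100B02A2A1221AC11$CCBA  (last char: 'A')
  sorted[19] = BAB100B02A2A1221AC11$CC  (last char: 'C')
  sorted[20] = C11$CCBAB100B02A2A1221A  (last char: 'A')
  sorted[21] = CBAB100B02A2A1221AC11$C  (last char: 'C')
  sorted[22] = CCBAB100B02A2A1221AC11$  (last char: '$')
Last column: 11B01BCA221A022B10ACAC$
Original string S is at sorted index 22

Answer: 11B01BCA221A022B10ACAC$
22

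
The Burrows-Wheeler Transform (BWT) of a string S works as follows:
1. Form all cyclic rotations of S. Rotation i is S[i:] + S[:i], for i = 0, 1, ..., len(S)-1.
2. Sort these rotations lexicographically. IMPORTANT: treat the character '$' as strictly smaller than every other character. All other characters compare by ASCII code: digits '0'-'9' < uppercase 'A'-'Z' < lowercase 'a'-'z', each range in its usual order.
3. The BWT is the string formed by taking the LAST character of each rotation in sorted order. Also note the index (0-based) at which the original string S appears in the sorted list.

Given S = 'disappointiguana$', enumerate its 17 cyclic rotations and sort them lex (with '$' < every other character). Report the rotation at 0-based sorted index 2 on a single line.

All 17 rotations (rotation i = S[i:]+S[:i]):
  rot[0] = disappointiguana$
  rot[1] = isappointiguana$d
  rot[2] = sappointiguana$di
  rot[3] = appointiguana$dis
  rot[4] = ppointiguana$disa
  rot[5] = pointiguana$disap
  rot[6] = ointiguana$disapp
  rot[7] = intiguana$disappo
  rot[8] = ntiguana$disappoi
  rot[9] = tiguana$disappoin
  rot[10] = iguana$disappoint
  rot[11] = guana$disappointi
  rot[12] = uana$disappointig
  rot[13] = ana$disappointigu
  rot[14] = na$disappointigua
  rot[15] = a$disappointiguan
  rot[16] = $disappointiguana
Sorted (with $ < everything):
  sorted[0] = $disappointiguana
  sorted[1] = a$disappointiguan
  sorted[2] = ana$disappointigu
  sorted[3] = appointiguana$dis
  sorted[4] = disappointiguana$
  sorted[5] = guana$disappointi
  sorted[6] = iguana$disappoint
  sorted[7] = intiguana$disappo
  sorted[8] = isappointiguana$d
  sorted[9] = na$disappointigua
  sorted[10] = ntiguana$disappoi
  sorted[11] = ointiguana$disapp
  sorted[12] = pointiguana$disap
  sorted[13] = ppointiguana$disa
  sorted[14] = sappointiguana$di
  sorted[15] = tiguana$disappoin
  sorted[16] = uana$disappointig
sorted[2] = ana$disappointigu

Answer: ana$disappointigu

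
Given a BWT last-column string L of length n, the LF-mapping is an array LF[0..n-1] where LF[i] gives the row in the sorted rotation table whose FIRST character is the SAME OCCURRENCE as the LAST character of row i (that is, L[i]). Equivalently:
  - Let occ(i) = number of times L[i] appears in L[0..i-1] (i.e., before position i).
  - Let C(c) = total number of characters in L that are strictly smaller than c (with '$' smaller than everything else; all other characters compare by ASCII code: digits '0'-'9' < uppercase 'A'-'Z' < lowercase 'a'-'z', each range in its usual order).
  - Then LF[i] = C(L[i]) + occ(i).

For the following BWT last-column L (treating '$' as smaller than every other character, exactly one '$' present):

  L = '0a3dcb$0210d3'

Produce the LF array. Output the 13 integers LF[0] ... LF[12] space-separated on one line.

Char counts: '$':1, '0':3, '1':1, '2':1, '3':2, 'a':1, 'b':1, 'c':1, 'd':2
C (first-col start): C('$')=0, C('0')=1, C('1')=4, C('2')=5, C('3')=6, C('a')=8, C('b')=9, C('c')=10, C('d')=11
L[0]='0': occ=0, LF[0]=C('0')+0=1+0=1
L[1]='a': occ=0, LF[1]=C('a')+0=8+0=8
L[2]='3': occ=0, LF[2]=C('3')+0=6+0=6
L[3]='d': occ=0, LF[3]=C('d')+0=11+0=11
L[4]='c': occ=0, LF[4]=C('c')+0=10+0=10
L[5]='b': occ=0, LF[5]=C('b')+0=9+0=9
L[6]='$': occ=0, LF[6]=C('$')+0=0+0=0
L[7]='0': occ=1, LF[7]=C('0')+1=1+1=2
L[8]='2': occ=0, LF[8]=C('2')+0=5+0=5
L[9]='1': occ=0, LF[9]=C('1')+0=4+0=4
L[10]='0': occ=2, LF[10]=C('0')+2=1+2=3
L[11]='d': occ=1, LF[11]=C('d')+1=11+1=12
L[12]='3': occ=1, LF[12]=C('3')+1=6+1=7

Answer: 1 8 6 11 10 9 0 2 5 4 3 12 7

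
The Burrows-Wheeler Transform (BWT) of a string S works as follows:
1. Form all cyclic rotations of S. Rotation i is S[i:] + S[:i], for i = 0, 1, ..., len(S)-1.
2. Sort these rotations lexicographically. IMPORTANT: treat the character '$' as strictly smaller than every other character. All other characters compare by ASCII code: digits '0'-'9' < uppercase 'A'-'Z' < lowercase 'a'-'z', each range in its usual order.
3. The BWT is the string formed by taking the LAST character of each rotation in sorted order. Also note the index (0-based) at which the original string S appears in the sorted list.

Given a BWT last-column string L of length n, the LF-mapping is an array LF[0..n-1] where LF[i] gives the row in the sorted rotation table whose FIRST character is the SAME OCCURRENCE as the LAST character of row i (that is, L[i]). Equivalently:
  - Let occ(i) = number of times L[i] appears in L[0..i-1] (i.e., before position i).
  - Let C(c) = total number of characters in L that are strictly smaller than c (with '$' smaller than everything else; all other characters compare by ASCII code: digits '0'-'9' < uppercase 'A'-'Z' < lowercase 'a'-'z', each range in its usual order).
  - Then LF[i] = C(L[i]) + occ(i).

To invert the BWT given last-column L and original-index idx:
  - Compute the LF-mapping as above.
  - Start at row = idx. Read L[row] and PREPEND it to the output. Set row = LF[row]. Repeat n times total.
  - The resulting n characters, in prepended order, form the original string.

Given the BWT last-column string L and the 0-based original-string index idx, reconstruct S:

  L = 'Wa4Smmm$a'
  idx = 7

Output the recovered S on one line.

Answer: mamma4SW$

Derivation:
LF mapping: 3 4 1 2 6 7 8 0 5
Walk LF starting at row 7, prepending L[row]:
  step 1: row=7, L[7]='$', prepend. Next row=LF[7]=0
  step 2: row=0, L[0]='W', prepend. Next row=LF[0]=3
  step 3: row=3, L[3]='S', prepend. Next row=LF[3]=2
  step 4: row=2, L[2]='4', prepend. Next row=LF[2]=1
  step 5: row=1, L[1]='a', prepend. Next row=LF[1]=4
  step 6: row=4, L[4]='m', prepend. Next row=LF[4]=6
  step 7: row=6, L[6]='m', prepend. Next row=LF[6]=8
  step 8: row=8, L[8]='a', prepend. Next row=LF[8]=5
  step 9: row=5, L[5]='m', prepend. Next row=LF[5]=7
Reversed output: mamma4SW$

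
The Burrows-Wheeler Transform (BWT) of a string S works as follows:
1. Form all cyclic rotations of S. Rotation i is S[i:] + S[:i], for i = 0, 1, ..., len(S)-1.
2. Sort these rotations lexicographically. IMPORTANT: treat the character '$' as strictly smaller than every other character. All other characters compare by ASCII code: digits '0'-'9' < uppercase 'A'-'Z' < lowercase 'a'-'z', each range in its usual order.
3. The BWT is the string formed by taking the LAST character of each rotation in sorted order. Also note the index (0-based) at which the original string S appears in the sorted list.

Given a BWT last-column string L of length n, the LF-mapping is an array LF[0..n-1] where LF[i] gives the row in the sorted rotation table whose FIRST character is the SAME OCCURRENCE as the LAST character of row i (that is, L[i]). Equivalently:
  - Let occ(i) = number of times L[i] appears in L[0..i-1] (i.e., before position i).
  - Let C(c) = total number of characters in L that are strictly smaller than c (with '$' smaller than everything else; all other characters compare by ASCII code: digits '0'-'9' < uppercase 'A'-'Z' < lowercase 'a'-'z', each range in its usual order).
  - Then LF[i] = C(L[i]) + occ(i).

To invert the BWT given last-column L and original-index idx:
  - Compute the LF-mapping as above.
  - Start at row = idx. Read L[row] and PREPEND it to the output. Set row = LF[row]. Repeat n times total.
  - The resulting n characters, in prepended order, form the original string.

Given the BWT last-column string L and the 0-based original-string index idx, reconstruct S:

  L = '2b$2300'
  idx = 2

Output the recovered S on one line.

Answer: 0b0322$

Derivation:
LF mapping: 3 6 0 4 5 1 2
Walk LF starting at row 2, prepending L[row]:
  step 1: row=2, L[2]='$', prepend. Next row=LF[2]=0
  step 2: row=0, L[0]='2', prepend. Next row=LF[0]=3
  step 3: row=3, L[3]='2', prepend. Next row=LF[3]=4
  step 4: row=4, L[4]='3', prepend. Next row=LF[4]=5
  step 5: row=5, L[5]='0', prepend. Next row=LF[5]=1
  step 6: row=1, L[1]='b', prepend. Next row=LF[1]=6
  step 7: row=6, L[6]='0', prepend. Next row=LF[6]=2
Reversed output: 0b0322$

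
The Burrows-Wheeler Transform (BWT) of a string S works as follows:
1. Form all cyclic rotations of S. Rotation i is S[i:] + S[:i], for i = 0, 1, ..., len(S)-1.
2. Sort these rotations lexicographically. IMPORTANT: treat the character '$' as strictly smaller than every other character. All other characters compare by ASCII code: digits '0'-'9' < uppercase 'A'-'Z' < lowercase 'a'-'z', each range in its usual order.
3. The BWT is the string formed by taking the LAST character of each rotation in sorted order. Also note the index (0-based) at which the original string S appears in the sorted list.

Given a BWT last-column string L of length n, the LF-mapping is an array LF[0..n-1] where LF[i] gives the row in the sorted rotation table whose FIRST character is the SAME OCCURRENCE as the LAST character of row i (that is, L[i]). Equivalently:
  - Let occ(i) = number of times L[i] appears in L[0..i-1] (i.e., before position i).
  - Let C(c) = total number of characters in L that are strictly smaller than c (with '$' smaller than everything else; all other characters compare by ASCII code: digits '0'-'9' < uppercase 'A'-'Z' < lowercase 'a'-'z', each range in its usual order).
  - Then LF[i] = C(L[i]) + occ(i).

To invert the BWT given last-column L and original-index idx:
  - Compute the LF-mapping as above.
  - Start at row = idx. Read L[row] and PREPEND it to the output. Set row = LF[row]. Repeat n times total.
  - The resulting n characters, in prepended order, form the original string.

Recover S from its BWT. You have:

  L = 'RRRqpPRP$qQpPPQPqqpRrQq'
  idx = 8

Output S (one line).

Answer: QqrqqPRQRPPpRPQpPRqpqR$

Derivation:
LF mapping: 9 10 11 17 14 1 12 2 0 18 6 15 3 4 7 5 19 20 16 13 22 8 21
Walk LF starting at row 8, prepending L[row]:
  step 1: row=8, L[8]='$', prepend. Next row=LF[8]=0
  step 2: row=0, L[0]='R', prepend. Next row=LF[0]=9
  step 3: row=9, L[9]='q', prepend. Next row=LF[9]=18
  step 4: row=18, L[18]='p', prepend. Next row=LF[18]=16
  step 5: row=16, L[16]='q', prepend. Next row=LF[16]=19
  step 6: row=19, L[19]='R', prepend. Next row=LF[19]=13
  step 7: row=13, L[13]='P', prepend. Next row=LF[13]=4
  step 8: row=4, L[4]='p', prepend. Next row=LF[4]=14
  step 9: row=14, L[14]='Q', prepend. Next row=LF[14]=7
  step 10: row=7, L[7]='P', prepend. Next row=LF[7]=2
  step 11: row=2, L[2]='R', prepend. Next row=LF[2]=11
  step 12: row=11, L[11]='p', prepend. Next row=LF[11]=15
  step 13: row=15, L[15]='P', prepend. Next row=LF[15]=5
  step 14: row=5, L[5]='P', prepend. Next row=LF[5]=1
  step 15: row=1, L[1]='R', prepend. Next row=LF[1]=10
  step 16: row=10, L[10]='Q', prepend. Next row=LF[10]=6
  step 17: row=6, L[6]='R', prepend. Next row=LF[6]=12
  step 18: row=12, L[12]='P', prepend. Next row=LF[12]=3
  step 19: row=3, L[3]='q', prepend. Next row=LF[3]=17
  step 20: row=17, L[17]='q', prepend. Next row=LF[17]=20
  step 21: row=20, L[20]='r', prepend. Next row=LF[20]=22
  step 22: row=22, L[22]='q', prepend. Next row=LF[22]=21
  step 23: row=21, L[21]='Q', prepend. Next row=LF[21]=8
Reversed output: QqrqqPRQRPPpRPQpPRqpqR$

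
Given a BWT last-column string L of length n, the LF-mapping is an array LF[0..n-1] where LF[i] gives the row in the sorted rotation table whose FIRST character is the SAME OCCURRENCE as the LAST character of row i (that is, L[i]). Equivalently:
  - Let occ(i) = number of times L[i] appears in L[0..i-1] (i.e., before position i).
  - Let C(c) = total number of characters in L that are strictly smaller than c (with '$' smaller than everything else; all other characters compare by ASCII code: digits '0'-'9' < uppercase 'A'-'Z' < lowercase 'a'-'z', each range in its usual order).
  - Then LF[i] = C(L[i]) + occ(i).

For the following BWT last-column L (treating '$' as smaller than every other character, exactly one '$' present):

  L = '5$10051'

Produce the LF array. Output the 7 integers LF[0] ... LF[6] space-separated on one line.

Char counts: '$':1, '0':2, '1':2, '5':2
C (first-col start): C('$')=0, C('0')=1, C('1')=3, C('5')=5
L[0]='5': occ=0, LF[0]=C('5')+0=5+0=5
L[1]='$': occ=0, LF[1]=C('$')+0=0+0=0
L[2]='1': occ=0, LF[2]=C('1')+0=3+0=3
L[3]='0': occ=0, LF[3]=C('0')+0=1+0=1
L[4]='0': occ=1, LF[4]=C('0')+1=1+1=2
L[5]='5': occ=1, LF[5]=C('5')+1=5+1=6
L[6]='1': occ=1, LF[6]=C('1')+1=3+1=4

Answer: 5 0 3 1 2 6 4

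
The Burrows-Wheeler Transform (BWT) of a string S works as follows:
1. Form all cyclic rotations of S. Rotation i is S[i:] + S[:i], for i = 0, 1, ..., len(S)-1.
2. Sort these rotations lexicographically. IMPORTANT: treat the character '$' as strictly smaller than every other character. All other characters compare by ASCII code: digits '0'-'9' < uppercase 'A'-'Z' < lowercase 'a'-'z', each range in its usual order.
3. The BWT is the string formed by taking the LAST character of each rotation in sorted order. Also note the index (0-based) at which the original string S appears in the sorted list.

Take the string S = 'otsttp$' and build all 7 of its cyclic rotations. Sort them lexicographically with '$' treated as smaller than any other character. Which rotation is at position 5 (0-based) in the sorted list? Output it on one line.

Answer: tsttp$o

Derivation:
All 7 rotations (rotation i = S[i:]+S[:i]):
  rot[0] = otsttp$
  rot[1] = tsttp$o
  rot[2] = sttp$ot
  rot[3] = ttp$ots
  rot[4] = tp$otst
  rot[5] = p$otstt
  rot[6] = $otsttp
Sorted (with $ < everything):
  sorted[0] = $otsttp
  sorted[1] = otsttp$
  sorted[2] = p$otstt
  sorted[3] = sttp$ot
  sorted[4] = tp$otst
  sorted[5] = tsttp$o
  sorted[6] = ttp$ots
sorted[5] = tsttp$o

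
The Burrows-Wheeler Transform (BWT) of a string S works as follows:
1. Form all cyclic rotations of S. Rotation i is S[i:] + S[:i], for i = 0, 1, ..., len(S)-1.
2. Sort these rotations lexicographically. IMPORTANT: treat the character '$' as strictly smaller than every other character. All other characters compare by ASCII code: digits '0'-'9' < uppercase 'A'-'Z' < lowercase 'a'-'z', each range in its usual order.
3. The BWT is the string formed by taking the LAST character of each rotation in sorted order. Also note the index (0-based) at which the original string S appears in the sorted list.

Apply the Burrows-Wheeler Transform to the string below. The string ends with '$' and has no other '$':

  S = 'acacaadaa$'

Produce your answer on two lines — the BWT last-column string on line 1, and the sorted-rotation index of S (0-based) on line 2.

All 10 rotations (rotation i = S[i:]+S[:i]):
  rot[0] = acacaadaa$
  rot[1] = cacaadaa$a
  rot[2] = acaadaa$ac
  rot[3] = caadaa$aca
  rot[4] = aadaa$acac
  rot[5] = adaa$acaca
  rot[6] = daa$acacaa
  rot[7] = aa$acacaad
  rot[8] = a$acacaada
  rot[9] = $acacaadaa
Sorted (with $ < everything):
  sorted[0] = $acacaadaa  (last char: 'a')
  sorted[1] = a$acacaada  (last char: 'a')
  sorted[2] = aa$acacaad  (last char: 'd')
  sorted[3] = aadaa$acac  (last char: 'c')
  sorted[4] = acaadaa$ac  (last char: 'c')
  sorted[5] = acacaadaa$  (last char: '$')
  sorted[6] = adaa$acaca  (last char: 'a')
  sorted[7] = caadaa$aca  (last char: 'a')
  sorted[8] = cacaadaa$a  (last char: 'a')
  sorted[9] = daa$acacaa  (last char: 'a')
Last column: aadcc$aaaa
Original string S is at sorted index 5

Answer: aadcc$aaaa
5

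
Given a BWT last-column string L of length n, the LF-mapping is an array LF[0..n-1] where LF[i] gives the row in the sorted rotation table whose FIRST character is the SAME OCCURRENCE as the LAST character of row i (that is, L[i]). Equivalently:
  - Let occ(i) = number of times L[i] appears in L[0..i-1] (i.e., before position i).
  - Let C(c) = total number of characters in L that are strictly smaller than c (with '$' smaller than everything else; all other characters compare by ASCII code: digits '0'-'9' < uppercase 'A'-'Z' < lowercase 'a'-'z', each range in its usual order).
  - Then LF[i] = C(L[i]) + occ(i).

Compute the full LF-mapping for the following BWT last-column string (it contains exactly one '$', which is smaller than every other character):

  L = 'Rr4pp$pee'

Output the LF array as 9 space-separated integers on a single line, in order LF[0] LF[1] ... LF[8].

Char counts: '$':1, '4':1, 'R':1, 'e':2, 'p':3, 'r':1
C (first-col start): C('$')=0, C('4')=1, C('R')=2, C('e')=3, C('p')=5, C('r')=8
L[0]='R': occ=0, LF[0]=C('R')+0=2+0=2
L[1]='r': occ=0, LF[1]=C('r')+0=8+0=8
L[2]='4': occ=0, LF[2]=C('4')+0=1+0=1
L[3]='p': occ=0, LF[3]=C('p')+0=5+0=5
L[4]='p': occ=1, LF[4]=C('p')+1=5+1=6
L[5]='$': occ=0, LF[5]=C('$')+0=0+0=0
L[6]='p': occ=2, LF[6]=C('p')+2=5+2=7
L[7]='e': occ=0, LF[7]=C('e')+0=3+0=3
L[8]='e': occ=1, LF[8]=C('e')+1=3+1=4

Answer: 2 8 1 5 6 0 7 3 4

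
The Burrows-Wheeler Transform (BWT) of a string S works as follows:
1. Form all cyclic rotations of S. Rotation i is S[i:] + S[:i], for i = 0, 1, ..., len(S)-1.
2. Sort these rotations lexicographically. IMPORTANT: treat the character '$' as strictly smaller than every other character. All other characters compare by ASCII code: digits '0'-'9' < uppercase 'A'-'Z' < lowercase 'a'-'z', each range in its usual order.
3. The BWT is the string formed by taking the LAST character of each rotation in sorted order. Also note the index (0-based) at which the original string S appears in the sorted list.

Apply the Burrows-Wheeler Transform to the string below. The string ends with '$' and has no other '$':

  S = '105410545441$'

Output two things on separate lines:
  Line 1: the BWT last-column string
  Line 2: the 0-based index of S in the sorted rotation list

All 13 rotations (rotation i = S[i:]+S[:i]):
  rot[0] = 105410545441$
  rot[1] = 05410545441$1
  rot[2] = 5410545441$10
  rot[3] = 410545441$105
  rot[4] = 10545441$1054
  rot[5] = 0545441$10541
  rot[6] = 545441$105410
  rot[7] = 45441$1054105
  rot[8] = 5441$10541054
  rot[9] = 441$105410545
  rot[10] = 41$1054105454
  rot[11] = 1$10541054544
  rot[12] = $105410545441
Sorted (with $ < everything):
  sorted[0] = $105410545441  (last char: '1')
  sorted[1] = 05410545441$1  (last char: '1')
  sorted[2] = 0545441$10541  (last char: '1')
  sorted[3] = 1$10541054544  (last char: '4')
  sorted[4] = 105410545441$  (last char: '$')
  sorted[5] = 10545441$1054  (last char: '4')
  sorted[6] = 41$1054105454  (last char: '4')
  sorted[7] = 410545441$105  (last char: '5')
  sorted[8] = 441$105410545  (last char: '5')
  sorted[9] = 45441$1054105  (last char: '5')
  sorted[10] = 5410545441$10  (last char: '0')
  sorted[11] = 5441$10541054  (last char: '4')
  sorted[12] = 545441$105410  (last char: '0')
Last column: 1114$44555040
Original string S is at sorted index 4

Answer: 1114$44555040
4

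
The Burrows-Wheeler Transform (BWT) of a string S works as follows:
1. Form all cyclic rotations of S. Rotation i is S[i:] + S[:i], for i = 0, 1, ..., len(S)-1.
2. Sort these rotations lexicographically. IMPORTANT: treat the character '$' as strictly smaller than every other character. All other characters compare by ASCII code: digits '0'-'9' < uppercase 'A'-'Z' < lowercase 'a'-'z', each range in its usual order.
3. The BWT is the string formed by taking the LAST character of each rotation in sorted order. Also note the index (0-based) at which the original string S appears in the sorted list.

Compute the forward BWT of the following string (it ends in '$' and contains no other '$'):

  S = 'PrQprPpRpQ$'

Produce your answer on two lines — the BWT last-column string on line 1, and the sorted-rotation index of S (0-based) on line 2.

All 11 rotations (rotation i = S[i:]+S[:i]):
  rot[0] = PrQprPpRpQ$
  rot[1] = rQprPpRpQ$P
  rot[2] = QprPpRpQ$Pr
  rot[3] = prPpRpQ$PrQ
  rot[4] = rPpRpQ$PrQp
  rot[5] = PpRpQ$PrQpr
  rot[6] = pRpQ$PrQprP
  rot[7] = RpQ$PrQprPp
  rot[8] = pQ$PrQprPpR
  rot[9] = Q$PrQprPpRp
  rot[10] = $PrQprPpRpQ
Sorted (with $ < everything):
  sorted[0] = $PrQprPpRpQ  (last char: 'Q')
  sorted[1] = PpRpQ$PrQpr  (last char: 'r')
  sorted[2] = PrQprPpRpQ$  (last char: '$')
  sorted[3] = Q$PrQprPpRp  (last char: 'p')
  sorted[4] = QprPpRpQ$Pr  (last char: 'r')
  sorted[5] = RpQ$PrQprPp  (last char: 'p')
  sorted[6] = pQ$PrQprPpR  (last char: 'R')
  sorted[7] = pRpQ$PrQprP  (last char: 'P')
  sorted[8] = prPpRpQ$PrQ  (last char: 'Q')
  sorted[9] = rPpRpQ$PrQp  (last char: 'p')
  sorted[10] = rQprPpRpQ$P  (last char: 'P')
Last column: Qr$prpRPQpP
Original string S is at sorted index 2

Answer: Qr$prpRPQpP
2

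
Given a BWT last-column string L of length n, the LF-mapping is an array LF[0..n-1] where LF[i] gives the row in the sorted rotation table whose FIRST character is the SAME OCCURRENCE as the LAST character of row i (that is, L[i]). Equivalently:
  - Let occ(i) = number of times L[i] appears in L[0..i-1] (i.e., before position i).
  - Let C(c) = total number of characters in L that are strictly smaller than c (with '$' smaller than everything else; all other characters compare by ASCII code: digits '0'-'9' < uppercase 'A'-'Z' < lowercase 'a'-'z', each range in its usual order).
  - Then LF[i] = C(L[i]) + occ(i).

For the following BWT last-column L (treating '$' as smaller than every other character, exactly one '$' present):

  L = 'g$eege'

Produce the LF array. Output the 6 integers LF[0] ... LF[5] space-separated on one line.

Answer: 4 0 1 2 5 3

Derivation:
Char counts: '$':1, 'e':3, 'g':2
C (first-col start): C('$')=0, C('e')=1, C('g')=4
L[0]='g': occ=0, LF[0]=C('g')+0=4+0=4
L[1]='$': occ=0, LF[1]=C('$')+0=0+0=0
L[2]='e': occ=0, LF[2]=C('e')+0=1+0=1
L[3]='e': occ=1, LF[3]=C('e')+1=1+1=2
L[4]='g': occ=1, LF[4]=C('g')+1=4+1=5
L[5]='e': occ=2, LF[5]=C('e')+2=1+2=3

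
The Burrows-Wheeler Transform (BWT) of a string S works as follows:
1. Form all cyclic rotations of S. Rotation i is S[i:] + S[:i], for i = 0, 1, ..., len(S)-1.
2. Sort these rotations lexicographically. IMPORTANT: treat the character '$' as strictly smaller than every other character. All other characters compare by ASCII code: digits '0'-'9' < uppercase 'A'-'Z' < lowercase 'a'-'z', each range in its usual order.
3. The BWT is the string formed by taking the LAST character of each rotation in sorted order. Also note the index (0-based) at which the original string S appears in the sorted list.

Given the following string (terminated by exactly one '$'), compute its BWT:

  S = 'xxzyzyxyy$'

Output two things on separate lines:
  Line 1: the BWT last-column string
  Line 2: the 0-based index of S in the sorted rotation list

All 10 rotations (rotation i = S[i:]+S[:i]):
  rot[0] = xxzyzyxyy$
  rot[1] = xzyzyxyy$x
  rot[2] = zyzyxyy$xx
  rot[3] = yzyxyy$xxz
  rot[4] = zyxyy$xxzy
  rot[5] = yxyy$xxzyz
  rot[6] = xyy$xxzyzy
  rot[7] = yy$xxzyzyx
  rot[8] = y$xxzyzyxy
  rot[9] = $xxzyzyxyy
Sorted (with $ < everything):
  sorted[0] = $xxzyzyxyy  (last char: 'y')
  sorted[1] = xxzyzyxyy$  (last char: '$')
  sorted[2] = xyy$xxzyzy  (last char: 'y')
  sorted[3] = xzyzyxyy$x  (last char: 'x')
  sorted[4] = y$xxzyzyxy  (last char: 'y')
  sorted[5] = yxyy$xxzyz  (last char: 'z')
  sorted[6] = yy$xxzyzyx  (last char: 'x')
  sorted[7] = yzyxyy$xxz  (last char: 'z')
  sorted[8] = zyxyy$xxzy  (last char: 'y')
  sorted[9] = zyzyxyy$xx  (last char: 'x')
Last column: y$yxyzxzyx
Original string S is at sorted index 1

Answer: y$yxyzxzyx
1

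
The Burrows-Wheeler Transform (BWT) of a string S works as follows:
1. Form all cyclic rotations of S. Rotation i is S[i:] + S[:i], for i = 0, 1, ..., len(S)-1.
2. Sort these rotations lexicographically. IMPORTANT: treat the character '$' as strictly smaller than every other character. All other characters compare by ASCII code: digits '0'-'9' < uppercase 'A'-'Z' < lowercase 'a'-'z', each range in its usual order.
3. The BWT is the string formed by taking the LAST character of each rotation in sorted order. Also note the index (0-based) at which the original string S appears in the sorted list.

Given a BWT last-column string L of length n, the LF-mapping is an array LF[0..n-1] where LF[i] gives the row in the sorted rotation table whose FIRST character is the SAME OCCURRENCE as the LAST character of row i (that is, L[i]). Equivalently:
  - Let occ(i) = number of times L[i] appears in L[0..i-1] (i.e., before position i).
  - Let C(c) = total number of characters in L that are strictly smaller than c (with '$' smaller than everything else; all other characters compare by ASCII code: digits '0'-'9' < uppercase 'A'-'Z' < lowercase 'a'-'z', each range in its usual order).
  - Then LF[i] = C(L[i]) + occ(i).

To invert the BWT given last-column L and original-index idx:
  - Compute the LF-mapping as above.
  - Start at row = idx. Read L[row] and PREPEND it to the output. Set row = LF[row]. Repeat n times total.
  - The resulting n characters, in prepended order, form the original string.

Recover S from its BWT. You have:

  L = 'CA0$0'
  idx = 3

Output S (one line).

Answer: A00C$

Derivation:
LF mapping: 4 3 1 0 2
Walk LF starting at row 3, prepending L[row]:
  step 1: row=3, L[3]='$', prepend. Next row=LF[3]=0
  step 2: row=0, L[0]='C', prepend. Next row=LF[0]=4
  step 3: row=4, L[4]='0', prepend. Next row=LF[4]=2
  step 4: row=2, L[2]='0', prepend. Next row=LF[2]=1
  step 5: row=1, L[1]='A', prepend. Next row=LF[1]=3
Reversed output: A00C$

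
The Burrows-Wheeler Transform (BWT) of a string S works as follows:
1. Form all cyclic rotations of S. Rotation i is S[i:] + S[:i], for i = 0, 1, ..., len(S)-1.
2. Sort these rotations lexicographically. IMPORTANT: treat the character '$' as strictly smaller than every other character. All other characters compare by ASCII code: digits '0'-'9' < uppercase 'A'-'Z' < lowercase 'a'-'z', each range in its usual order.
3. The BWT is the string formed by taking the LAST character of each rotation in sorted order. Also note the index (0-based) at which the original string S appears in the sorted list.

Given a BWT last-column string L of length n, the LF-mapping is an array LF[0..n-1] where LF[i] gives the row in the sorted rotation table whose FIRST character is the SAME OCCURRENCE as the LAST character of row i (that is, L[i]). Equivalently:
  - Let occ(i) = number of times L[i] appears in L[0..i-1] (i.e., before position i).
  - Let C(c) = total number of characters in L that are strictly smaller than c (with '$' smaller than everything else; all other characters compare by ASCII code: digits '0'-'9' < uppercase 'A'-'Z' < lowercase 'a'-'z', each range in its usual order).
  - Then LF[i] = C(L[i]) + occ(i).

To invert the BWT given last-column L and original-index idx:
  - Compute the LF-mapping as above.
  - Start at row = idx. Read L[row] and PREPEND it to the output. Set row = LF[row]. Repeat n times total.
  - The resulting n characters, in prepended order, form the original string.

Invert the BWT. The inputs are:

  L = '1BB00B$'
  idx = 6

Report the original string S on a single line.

LF mapping: 3 4 5 1 2 6 0
Walk LF starting at row 6, prepending L[row]:
  step 1: row=6, L[6]='$', prepend. Next row=LF[6]=0
  step 2: row=0, L[0]='1', prepend. Next row=LF[0]=3
  step 3: row=3, L[3]='0', prepend. Next row=LF[3]=1
  step 4: row=1, L[1]='B', prepend. Next row=LF[1]=4
  step 5: row=4, L[4]='0', prepend. Next row=LF[4]=2
  step 6: row=2, L[2]='B', prepend. Next row=LF[2]=5
  step 7: row=5, L[5]='B', prepend. Next row=LF[5]=6
Reversed output: BB0B01$

Answer: BB0B01$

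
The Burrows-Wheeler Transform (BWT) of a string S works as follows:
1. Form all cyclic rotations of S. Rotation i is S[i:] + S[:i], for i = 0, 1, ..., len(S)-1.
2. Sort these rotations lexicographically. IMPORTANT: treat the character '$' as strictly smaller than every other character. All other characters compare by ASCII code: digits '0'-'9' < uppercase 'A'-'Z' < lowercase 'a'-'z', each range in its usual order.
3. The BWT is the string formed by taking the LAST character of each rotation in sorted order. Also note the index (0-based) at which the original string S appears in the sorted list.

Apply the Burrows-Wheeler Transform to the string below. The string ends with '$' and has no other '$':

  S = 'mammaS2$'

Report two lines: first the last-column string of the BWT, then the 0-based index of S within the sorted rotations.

Answer: 2Sammm$a
6

Derivation:
All 8 rotations (rotation i = S[i:]+S[:i]):
  rot[0] = mammaS2$
  rot[1] = ammaS2$m
  rot[2] = mmaS2$ma
  rot[3] = maS2$mam
  rot[4] = aS2$mamm
  rot[5] = S2$mamma
  rot[6] = 2$mammaS
  rot[7] = $mammaS2
Sorted (with $ < everything):
  sorted[0] = $mammaS2  (last char: '2')
  sorted[1] = 2$mammaS  (last char: 'S')
  sorted[2] = S2$mamma  (last char: 'a')
  sorted[3] = aS2$mamm  (last char: 'm')
  sorted[4] = ammaS2$m  (last char: 'm')
  sorted[5] = maS2$mam  (last char: 'm')
  sorted[6] = mammaS2$  (last char: '$')
  sorted[7] = mmaS2$ma  (last char: 'a')
Last column: 2Sammm$a
Original string S is at sorted index 6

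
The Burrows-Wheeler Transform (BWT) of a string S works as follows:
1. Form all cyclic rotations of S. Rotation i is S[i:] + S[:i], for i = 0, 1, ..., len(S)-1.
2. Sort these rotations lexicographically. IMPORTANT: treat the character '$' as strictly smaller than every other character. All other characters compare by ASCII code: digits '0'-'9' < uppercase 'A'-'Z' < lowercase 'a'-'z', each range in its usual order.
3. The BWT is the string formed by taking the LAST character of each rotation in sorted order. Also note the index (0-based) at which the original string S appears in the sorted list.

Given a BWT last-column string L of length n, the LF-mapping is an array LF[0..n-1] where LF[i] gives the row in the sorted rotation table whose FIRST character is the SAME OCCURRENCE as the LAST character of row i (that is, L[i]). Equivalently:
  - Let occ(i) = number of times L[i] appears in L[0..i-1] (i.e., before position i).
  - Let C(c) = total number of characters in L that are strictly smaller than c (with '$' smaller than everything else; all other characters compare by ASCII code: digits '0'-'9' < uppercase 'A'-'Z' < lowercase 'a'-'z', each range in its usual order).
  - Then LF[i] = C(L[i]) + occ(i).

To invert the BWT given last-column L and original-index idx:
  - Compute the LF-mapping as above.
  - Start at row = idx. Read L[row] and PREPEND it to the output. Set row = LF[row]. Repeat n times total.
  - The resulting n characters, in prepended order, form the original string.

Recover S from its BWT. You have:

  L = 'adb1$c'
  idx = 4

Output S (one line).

LF mapping: 2 5 3 1 0 4
Walk LF starting at row 4, prepending L[row]:
  step 1: row=4, L[4]='$', prepend. Next row=LF[4]=0
  step 2: row=0, L[0]='a', prepend. Next row=LF[0]=2
  step 3: row=2, L[2]='b', prepend. Next row=LF[2]=3
  step 4: row=3, L[3]='1', prepend. Next row=LF[3]=1
  step 5: row=1, L[1]='d', prepend. Next row=LF[1]=5
  step 6: row=5, L[5]='c', prepend. Next row=LF[5]=4
Reversed output: cd1ba$

Answer: cd1ba$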